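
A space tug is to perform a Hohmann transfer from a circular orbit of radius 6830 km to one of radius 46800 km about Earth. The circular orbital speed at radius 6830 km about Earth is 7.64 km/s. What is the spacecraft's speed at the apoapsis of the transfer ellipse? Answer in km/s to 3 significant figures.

From the circular-orbit relation v² = μ/r at r = 6830 km: μ = v²r = (7.64)² × 6830 = 3.98664×10^5 km³/s².
Semi-major axis of the transfer orbit: a_t = (6830 + 46800)/2 = 26815 km.
The apoapsis of the transfer ellipse is at r = 46800 km.
Vis-viva: v = √[μ(2/r − 1/a_t)] = √[3.98664×10^5 × (2/46800 − 1/26815)] = 1.473 km/s.

v = 1.47 km/s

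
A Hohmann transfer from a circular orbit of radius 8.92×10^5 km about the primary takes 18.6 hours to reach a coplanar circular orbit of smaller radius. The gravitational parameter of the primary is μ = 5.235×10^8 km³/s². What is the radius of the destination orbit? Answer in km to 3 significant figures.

r₂ = 3.47×10^5 km

Transfer time t = 18.6 hours = 66960 s, and t = π√(a_t³/μ).
So a_t = (μ t²/π²)^(1/3) = (5.235×10^8 × (66960)² / π²)^(1/3) = 6.1956×10^5 km.
Since a_t = (r₁ + r₂)/2, r₂ = 2a_t − r₁ = 2×6.1956×10^5 − 8.920×10^5 = 3.4712×10^5 km.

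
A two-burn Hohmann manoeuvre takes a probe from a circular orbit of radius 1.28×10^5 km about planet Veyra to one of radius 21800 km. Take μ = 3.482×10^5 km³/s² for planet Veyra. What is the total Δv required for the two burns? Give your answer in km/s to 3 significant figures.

Δv = 1.99 km/s

Semi-major axis of the transfer orbit: a_t = (1.280×10^5 + 21800)/2 = 74900 km.
Circular speed at r₁: v₁ = √(μ/r₁) = √(3.482×10^5/1.280×10^5) = 1.64934 km/s.
Transfer-orbit speed at r₁ (vis-viva equation): v_a = √[μ(2/r₁ − 1/a_t)] = 0.889809 km/s.
First burn Δv₁ = |v_a − v₁| = 0.75953 km/s.
At r₂, v₂ = √(μ/r₂) = 3.997 km/s.
Transfer-orbit speed at r₂: v_p = √[μ(2/r₂ − 1/a_t)] = 5.225 km/s.
Second burn Δv₂ = |v₂ − v_p| = 1.2280 km/s.
Δv = Δv₁ + Δv₂ = 0.75953 + 1.2280 = 1.988 km/s.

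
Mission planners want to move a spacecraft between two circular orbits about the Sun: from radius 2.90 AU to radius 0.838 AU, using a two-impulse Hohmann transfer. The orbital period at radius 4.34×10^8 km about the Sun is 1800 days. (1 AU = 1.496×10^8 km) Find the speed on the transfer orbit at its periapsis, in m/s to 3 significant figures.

v = 40600 m/s

From Kepler's third law T² = 4π²r³/μ at r = 4.34×10^8 km, T = 1800 days = 1800 × 86400 s = 1.5552×10^8 s: μ = 4π²r³/T² = 1.33431×10^11 km³/s².
In km: r₁ = 2.90 × 1.496×10^8 = 4.3384×10^8 km; r₂ = 0.838 × 1.496×10^8 = 1.253648×10^8 km.
The Hohmann ellipse has a_t = (r₁ + r₂)/2 = 2.796024×10^8 km.
The periapsis of the transfer ellipse is at r = 1.253648×10^8 km.
Vis-viva: v = √[μ(2/r − 1/a_t)] = √[1.33431×10^11 × (2/1.253648×10^8 − 1/2.796024×10^8)] = 40.64 km/s.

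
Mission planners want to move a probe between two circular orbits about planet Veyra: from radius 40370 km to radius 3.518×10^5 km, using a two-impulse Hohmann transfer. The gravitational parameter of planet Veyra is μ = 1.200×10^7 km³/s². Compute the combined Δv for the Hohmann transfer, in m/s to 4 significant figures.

Δv = 9043 m/s

Semi-major axis of the transfer orbit: a_t = (40370 + 3.518×10^5)/2 = 1.96085×10^5 km.
Circular speed at r₁: v₁ = √(μ/r₁) = √(1.200×10^7/40370) = 17.2410 km/s.
On the transfer ellipse at r₁, vis-viva gives v_p = √[μ(2/r₁ − 1/a_t)] = 23.0934 km/s.
First burn Δv₁ = |v_p − v₁| = 5.8524 km/s.
At r₂, v₂ = √(μ/r₂) = 5.8404 km/s.
Transfer-orbit speed at r₂: v_a = √[μ(2/r₂ − 1/a_t)] = 2.6500 km/s.
Second burn Δv₂ = |v₂ − v_a| = 3.1904 km/s.
Δv = Δv₁ + Δv₂ = 5.8524 + 3.1904 = 9.043 km/s.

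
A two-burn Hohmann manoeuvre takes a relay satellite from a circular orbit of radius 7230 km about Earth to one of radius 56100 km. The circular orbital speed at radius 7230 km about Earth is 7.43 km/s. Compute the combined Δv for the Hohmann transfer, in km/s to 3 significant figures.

Δv = 3.85 km/s

From the circular-orbit relation v² = μ/r at r = 7230 km: μ = v²r = (7.43)² × 7230 = 3.99131×10^5 km³/s².
The Hohmann ellipse has a_t = (r₁ + r₂)/2 = 31665 km.
At r₁ the circular-orbit speed is v₁ = √(μ/r₁) = 7.4300 km/s.
On the transfer ellipse at r₁, vis-viva equation gives v_p = √[μ(2/r₁ − 1/a_t)] = 9.8896 km/s.
First burn Δv₁ = |v_p − v₁| = 2.4596 km/s.
Circular speed at r₂: v₂ = √(μ/r₂) = 2.6673 km/s.
Transfer-orbit speed at r₂: v_a = √[μ(2/r₂ − 1/a_t)] = 1.2745 km/s.
Second burn Δv₂ = |v₂ − v_a| = 1.3928 km/s.
Total Δv = Δv₁ + Δv₂ = 3.852 km/s.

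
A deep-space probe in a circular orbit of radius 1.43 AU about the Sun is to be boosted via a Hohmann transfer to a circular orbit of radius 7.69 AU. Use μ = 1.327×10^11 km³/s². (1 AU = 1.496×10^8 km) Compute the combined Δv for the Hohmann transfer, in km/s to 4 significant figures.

In km: r₁ = 1.43 × 1.496×10^8 = 2.13928×10^8 km; r₂ = 7.69 × 1.496×10^8 = 1.150424×10^9 km.
The Hohmann ellipse has a_t = (r₁ + r₂)/2 = 6.82176×10^8 km.
At r₁ the circular-orbit speed is v₁ = √(μ/r₁) = 24.906 km/s.
On the transfer ellipse at r₁, v² = μ(2/r − 1/a) gives v_p = √[μ(2/r₁ − 1/a_t)] = 32.343 km/s.
First burn Δv₁ = |v_p − v₁| = 7.437 km/s.
At r₂, v₂ = √(μ/r₂) = 10.74 km/s.
Transfer-orbit speed at r₂: v_a = √[μ(2/r₂ − 1/a_t)] = 6.014 km/s.
Second burn Δv₂ = |v₂ − v_a| = 4.726 km/s.
Total Δv = Δv₁ + Δv₂ = 12.16 km/s.

Δv = 12.16 km/s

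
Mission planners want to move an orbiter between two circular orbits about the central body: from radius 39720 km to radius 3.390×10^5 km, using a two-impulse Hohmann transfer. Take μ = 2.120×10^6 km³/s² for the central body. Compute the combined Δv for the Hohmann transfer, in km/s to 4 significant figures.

Δv = 3.825 km/s

The Hohmann ellipse has a_t = (r₁ + r₂)/2 = 1.8936×10^5 km.
Circular speed at r₁: v₁ = √(μ/r₁) = √(2.120×10^6/39720) = 7.30572 km/s.
Transfer-orbit speed at r₁ (v² = μ(2/r − 1/a)): v_p = √[μ(2/r₁ − 1/a_t)] = 9.77505 km/s.
First burn Δv₁ = |v_p − v₁| = 2.4693 km/s.
At r₂, v₂ = √(μ/r₂) = 2.5007 km/s.
Transfer-orbit speed at r₂: v_a = √[μ(2/r₂ − 1/a_t)] = 1.1453 km/s.
Second burn Δv₂ = |v₂ − v_a| = 1.3554 km/s.
Total Δv = Δv₁ + Δv₂ = 3.825 km/s.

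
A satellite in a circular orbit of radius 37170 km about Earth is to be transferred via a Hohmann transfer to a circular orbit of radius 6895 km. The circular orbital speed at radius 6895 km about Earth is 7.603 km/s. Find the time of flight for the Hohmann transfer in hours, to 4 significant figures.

t = 4.521 hours

From the circular-orbit relation v² = μ/r at r = 6895 km: μ = v²r = (7.603)² × 6895 = 3.98570×10^5 km³/s².
Transfer-ellipse semi-major axis a_t = (r₁ + r₂)/2 = (37170 + 6895)/2 = 22032.5 km.
Transfer time t = π√(a_t³/μ) = π√((22032.5)³ / 3.98570×10^5) = 16274 s.
Converting: 16274 s ÷ 3600 s/hour = 4.521 hours.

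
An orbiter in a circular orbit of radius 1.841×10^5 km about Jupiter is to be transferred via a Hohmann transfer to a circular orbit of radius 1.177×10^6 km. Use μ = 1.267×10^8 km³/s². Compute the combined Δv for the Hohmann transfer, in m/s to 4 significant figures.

Semi-major axis of the transfer orbit: a_t = (1.841×10^5 + 1.177×10^6)/2 = 6.8055×10^5 km.
Circular speed at r₁: v₁ = √(μ/r₁) = √(1.267×10^8/1.841×10^5) = 26.2338 km/s.
Transfer-orbit speed at r₁ (vis-viva): v_p = √[μ(2/r₁ − 1/a_t)] = 34.5000 km/s.
First burn Δv₁ = |v_p − v₁| = 8.2662 km/s.
Circular speed at r₂: v₂ = √(μ/r₂) = 10.3753 km/s.
Transfer-orbit speed at r₂: v_a = √[μ(2/r₂ − 1/a_t)] = 5.39631 km/s.
Second burn Δv₂ = |v₂ − v_a| = 4.9790 km/s.
Total Δv = Δv₁ + Δv₂ = 13.25 km/s.

Δv = 13250 m/s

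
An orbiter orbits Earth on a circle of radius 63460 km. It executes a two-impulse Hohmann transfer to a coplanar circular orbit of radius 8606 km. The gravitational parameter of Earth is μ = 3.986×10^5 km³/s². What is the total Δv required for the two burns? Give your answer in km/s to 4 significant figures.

Δv = 3.507 km/s

Semi-major axis of the transfer orbit: a_t = (63460 + 8606)/2 = 36033 km.
Circular speed at r₁: v₁ = √(μ/r₁) = √(3.986×10^5/63460) = 2.506 km/s.
On the transfer ellipse at r₁, v² = μ(2/r − 1/a) gives v_a = √[μ(2/r₁ − 1/a_t)] = 1.225 km/s.
First burn Δv₁ = |v_a − v₁| = 1.281 km/s.
At r₂, v₂ = √(μ/r₂) = 6.806 km/s.
Transfer-orbit speed at r₂: v_p = √[μ(2/r₂ − 1/a_t)] = 9.032 km/s.
Second burn Δv₂ = |v₂ − v_p| = 2.226 km/s.
Δv = Δv₁ + Δv₂ = 1.281 + 2.226 = 3.507 km/s.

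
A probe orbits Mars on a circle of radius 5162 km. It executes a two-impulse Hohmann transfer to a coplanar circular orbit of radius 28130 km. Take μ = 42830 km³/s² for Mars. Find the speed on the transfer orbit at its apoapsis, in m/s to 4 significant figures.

Transfer-ellipse semi-major axis a_t = (r₁ + r₂)/2 = (5162 + 28130)/2 = 16646 km.
The apoapsis of the transfer ellipse is at r = 28130 km.
Applying v² = μ(2/r − 1/a_t): v = 0.6871 km/s.

v = 687.1 m/s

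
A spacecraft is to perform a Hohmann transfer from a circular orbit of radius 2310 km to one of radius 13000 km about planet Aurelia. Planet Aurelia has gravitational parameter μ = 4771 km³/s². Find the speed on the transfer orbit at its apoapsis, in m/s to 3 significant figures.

Transfer-ellipse semi-major axis a_t = (r₁ + r₂)/2 = (2310 + 13000)/2 = 7655 km.
At apoapsis, r = 13000 km.
Vis-viva: v = √[μ(2/r − 1/a_t)] = √[4771 × (2/13000 − 1/7655)] = 0.3328 km/s.

v = 333 m/s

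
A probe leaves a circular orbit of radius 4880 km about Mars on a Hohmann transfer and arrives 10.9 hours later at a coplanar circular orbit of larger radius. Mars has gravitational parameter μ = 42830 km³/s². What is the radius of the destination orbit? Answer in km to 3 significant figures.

r₂ = 32800 km

Transfer time t = 10.9 hours = 39240 s, and t = π√(a_t³/μ).
So a_t = (μ t²/π²)^(1/3) = (42830 × (39240)² / π²)^(1/3) = 18835 km.
Since a_t = (r₁ + r₂)/2, r₂ = 2a_t − r₁ = 2×18835 − 4880 = 32790 km.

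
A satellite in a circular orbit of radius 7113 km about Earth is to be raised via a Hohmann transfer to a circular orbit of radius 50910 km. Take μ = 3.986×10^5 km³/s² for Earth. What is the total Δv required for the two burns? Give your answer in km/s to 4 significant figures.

The Hohmann ellipse has a_t = (r₁ + r₂)/2 = 29011.5 km.
Circular speed at r₁: v₁ = √(μ/r₁) = √(3.986×10^5/7113) = 7.4859 km/s.
On the transfer ellipse at r₁, vis-viva gives v_p = √[μ(2/r₁ − 1/a_t)] = 9.9165 km/s.
First burn Δv₁ = |v_p − v₁| = 2.4306 km/s.
At r₂, v₂ = √(μ/r₂) = 2.7981 km/s.
Transfer-orbit speed at r₂: v_a = √[μ(2/r₂ − 1/a_t)] = 1.3855 km/s.
Second burn Δv₂ = |v₂ − v_a| = 1.4126 km/s.
Total Δv = Δv₁ + Δv₂ = 3.843 km/s.

Δv = 3.843 km/s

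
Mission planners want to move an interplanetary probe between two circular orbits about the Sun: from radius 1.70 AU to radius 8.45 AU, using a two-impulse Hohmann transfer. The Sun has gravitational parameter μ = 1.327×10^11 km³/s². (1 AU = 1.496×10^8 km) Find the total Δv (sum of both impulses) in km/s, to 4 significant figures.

In km: r₁ = 1.70 × 1.496×10^8 = 2.5432×10^8 km; r₂ = 8.45 × 1.496×10^8 = 1.26412×10^9 km.
The Hohmann ellipse has a_t = (r₁ + r₂)/2 = 7.5922×10^8 km.
Circular speed at r₁: v₁ = √(μ/r₁) = √(1.327×10^11/2.5432×10^8) = 22.84258 km/s.
Transfer-orbit speed at r₁ (vis-viva equation): v_p = √[μ(2/r₁ − 1/a_t)] = 29.47512 km/s.
First burn Δv₁ = |v_p − v₁| = 6.633 km/s.
Circular speed at r₂: v₂ = √(μ/r₂) = 10.246 km/s.
Transfer-orbit speed at r₂: v_a = √[μ(2/r₂ − 1/a_t)] = 5.9299 km/s.
Second burn Δv₂ = |v₂ − v_a| = 4.316 km/s.
Total Δv = Δv₁ + Δv₂ = 10.95 km/s.

Δv = 10.95 km/s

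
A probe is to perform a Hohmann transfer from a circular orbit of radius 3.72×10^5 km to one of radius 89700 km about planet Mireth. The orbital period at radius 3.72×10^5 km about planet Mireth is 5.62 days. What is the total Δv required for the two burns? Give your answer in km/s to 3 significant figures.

Δv = 4.45 km/s

From Kepler's third law T² = 4π²r³/μ at r = 3.72×10^5 km, T = 5.62 days = 5.62 × 86400 s = 4.85568×10^5 s: μ = 4π²r³/T² = 8.61963×10^6 km³/s².
Semi-major axis of the transfer orbit: a_t = (3.720×10^5 + 89700)/2 = 2.3085×10^5 km.
Circular speed at r₁: v₁ = √(μ/r₁) = √(8.61963×10^6/3.720×10^5) = 4.814 km/s.
Transfer-orbit speed at r₁ (vis-viva equation): v_a = √[μ(2/r₁ − 1/a_t)] = 3.001 km/s.
First burn Δv₁ = |v_a − v₁| = 1.813 km/s.
At r₂, v₂ = √(μ/r₂) = 9.8028 km/s.
Transfer-orbit speed at r₂: v_p = √[μ(2/r₂ − 1/a_t)] = 12.444 km/s.
Second burn Δv₂ = |v₂ − v_p| = 2.641 km/s.
Δv = Δv₁ + Δv₂ = 1.813 + 2.641 = 4.454 km/s.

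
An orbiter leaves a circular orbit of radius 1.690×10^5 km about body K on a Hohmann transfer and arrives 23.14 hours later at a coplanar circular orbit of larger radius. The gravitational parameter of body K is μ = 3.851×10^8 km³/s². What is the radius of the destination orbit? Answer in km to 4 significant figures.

r₂ = 1.125×10^6 km

Transfer time t = 23.14 hours = 83304 s, and t = π√(a_t³/μ).
So a_t = (μ t²/π²)^(1/3) = (3.851×10^8 × (83304)² / π²)^(1/3) = 6.4695×10^5 km.
Since a_t = (r₁ + r₂)/2, r₂ = 2a_t − r₁ = 2×6.4695×10^5 − 1.690×10^5 = 1.1249×10^6 km.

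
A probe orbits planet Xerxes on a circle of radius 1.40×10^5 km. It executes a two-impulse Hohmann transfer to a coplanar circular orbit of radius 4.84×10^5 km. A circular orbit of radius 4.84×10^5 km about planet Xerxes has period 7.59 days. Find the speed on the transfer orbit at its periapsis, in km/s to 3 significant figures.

v = 10.7 km/s

From Kepler's third law T² = 4π²r³/μ at r = 4.84×10^5 km, T = 7.59 days = 7.59 × 86400 s = 6.55776×10^5 s: μ = 4π²r³/T² = 1.04084×10^7 km³/s².
Semi-major axis of the transfer orbit: a_t = (1.400×10^5 + 4.840×10^5)/2 = 3.120×10^5 km.
The periapsis of the transfer ellipse is at r = 1.400×10^5 km.
From the vis-viva equation, v = √[μ(2/r − 1/a_t)] = 10.74 km/s.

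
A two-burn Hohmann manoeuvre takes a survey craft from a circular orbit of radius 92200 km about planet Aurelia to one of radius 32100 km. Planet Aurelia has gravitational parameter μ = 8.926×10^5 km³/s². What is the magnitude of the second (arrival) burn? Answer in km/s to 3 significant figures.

Δv₂ = 1.15 km/s

Transfer-ellipse semi-major axis a_t = (r₁ + r₂)/2 = (92200 + 32100)/2 = 62150 km.
On the circular orbit at r = 32100 km, v_c = √(μ/r) = 5.273 km/s.
Vis-viva on the transfer ellipse at r = 32100 km gives v_t = √[μ(2/r − 1/a_t)] = 6.423 km/s.
Δv₂ = |v_t − v_c| = |6.423 − 5.273| = 1.150 km/s.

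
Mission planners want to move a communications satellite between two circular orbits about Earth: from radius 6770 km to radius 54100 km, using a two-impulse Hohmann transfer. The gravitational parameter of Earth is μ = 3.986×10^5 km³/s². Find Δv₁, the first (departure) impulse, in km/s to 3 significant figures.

Δv₁ = 2.56 km/s

The Hohmann ellipse has a_t = (r₁ + r₂)/2 = 30435 km.
On the circular orbit at r = 6770 km, v_c = √(μ/r) = 7.673 km/s.
Transfer-orbit speed at the same r (vis-viva, a = a_t): v_t = √[μ(2/r − 1/a_t)] = 10.23 km/s.
Δv₁ = |v_t − v_c| = |10.23 − 7.673| = 2.557 km/s.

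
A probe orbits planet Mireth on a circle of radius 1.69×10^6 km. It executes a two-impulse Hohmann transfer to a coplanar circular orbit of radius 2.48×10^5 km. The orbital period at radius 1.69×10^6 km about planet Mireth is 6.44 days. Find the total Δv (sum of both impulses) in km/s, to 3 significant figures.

Δv = 25.4 km/s

From Kepler's third law T² = 4π²r³/μ at r = 1.69×10^6 km, T = 6.44 days = 6.44 × 86400 s = 5.56416×10^5 s: μ = 4π²r³/T² = 6.15489×10^8 km³/s².
The Hohmann ellipse has a_t = (r₁ + r₂)/2 = 9.690×10^5 km.
Circular speed at r₁: v₁ = √(μ/r₁) = √(6.15489×10^8/1.690×10^6) = 19.0839 km/s.
Transfer-orbit speed at r₁ (v² = μ(2/r − 1/a)): v_a = √[μ(2/r₁ − 1/a_t)] = 9.65453 km/s.
First burn Δv₁ = |v_a − v₁| = 9.429 km/s.
Circular speed at r₂: v₂ = √(μ/r₂) = 49.82 km/s.
Transfer-orbit speed at r₂: v_p = √[μ(2/r₂ − 1/a_t)] = 65.79 km/s.
Second burn Δv₂ = |v₂ − v_p| = 15.97 km/s.
Δv = Δv₁ + Δv₂ = 9.429 + 15.97 = 25.40 km/s.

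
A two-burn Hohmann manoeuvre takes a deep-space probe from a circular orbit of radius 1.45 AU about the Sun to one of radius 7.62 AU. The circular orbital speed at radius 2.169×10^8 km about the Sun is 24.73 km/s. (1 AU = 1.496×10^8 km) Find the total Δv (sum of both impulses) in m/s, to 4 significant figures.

From the circular-orbit relation v² = μ/r at r = 2.169×10^8 km: μ = v²r = (24.73)² × 2.169×10^8 = 1.32650×10^11 km³/s².
In km: r₁ = 1.45 × 1.496×10^8 = 2.1692×10^8 km; r₂ = 7.62 × 1.496×10^8 = 1.139952×10^9 km.
Semi-major axis of the transfer orbit: a_t = (2.1692×10^8 + 1.139952×10^9)/2 = 6.78436×10^8 km.
Circular speed at r₁: v₁ = √(μ/r₁) = √(1.32650×10^11/2.1692×10^8) = 24.729 km/s.
On the transfer ellipse at r₁, vis-viva equation gives v_p = √[μ(2/r₁ − 1/a_t)] = 32.055 km/s.
First burn Δv₁ = |v_p − v₁| = 7.326 km/s.
Circular speed at r₂: v₂ = √(μ/r₂) = 10.7872 km/s.
Transfer-orbit speed at r₂: v_a = √[μ(2/r₂ − 1/a_t)] = 6.09966 km/s.
Second burn Δv₂ = |v₂ − v_a| = 4.688 km/s.
Δv = Δv₁ + Δv₂ = 7.326 + 4.688 = 12.01 km/s.

Δv = 12010 m/s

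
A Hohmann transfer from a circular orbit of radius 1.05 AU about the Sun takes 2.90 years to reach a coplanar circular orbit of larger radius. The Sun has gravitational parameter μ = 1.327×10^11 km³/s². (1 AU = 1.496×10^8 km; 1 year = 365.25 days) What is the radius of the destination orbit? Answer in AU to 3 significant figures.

r₂ = 5.41 AU

In km: r₁ = 1.05 × 1.496×10^8 = 1.5708×10^8 km.
Transfer time t = 2.90 years × 365.25 × 86400 s = 9.151704×10^7 s, and t = π√(a_t³/μ).
So a_t = (μ t²/π²)^(1/3) = (1.327×10^11 × (9.151704×10^7)² / π²)^(1/3) = 4.8290×10^8 km.
Since a_t = (r₁ + r₂)/2, r₂ = 2a_t − r₁ = 2×4.8290×10^8 − 1.5708×10^8 = 8.0872×10^8 km.
In AU: r₂ = 8.0872×10^8 / 1.496×10^8 = 5.41 AU.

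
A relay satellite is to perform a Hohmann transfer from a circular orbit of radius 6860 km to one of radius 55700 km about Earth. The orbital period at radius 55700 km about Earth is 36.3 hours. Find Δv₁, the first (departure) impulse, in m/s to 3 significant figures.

From Kepler's third law T² = 4π²r³/μ at r = 55700 km, T = 36.3 hours = 36.3 × 3600 s = 1.3068×10^5 s: μ = 4π²r³/T² = 3.99491×10^5 km³/s².
Semi-major axis of the transfer orbit: a_t = (6860 + 55700)/2 = 31280 km.
On the circular orbit at r = 6860 km, v_c = √(μ/r) = 7.6312 km/s.
Vis-viva on the transfer ellipse at r = 6860 km gives v_t = √[μ(2/r − 1/a_t)] = 10.183 km/s.
Δv₁ = |v_t − v_c| = |10.183 − 7.6312| = 2.552 km/s.

Δv₁ = 2550 m/s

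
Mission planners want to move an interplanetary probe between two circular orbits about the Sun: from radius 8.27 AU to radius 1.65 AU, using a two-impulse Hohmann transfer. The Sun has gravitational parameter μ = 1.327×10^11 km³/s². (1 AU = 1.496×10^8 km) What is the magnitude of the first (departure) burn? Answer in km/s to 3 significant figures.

Δv₁ = 4.38 km/s

In km: r₁ = 8.27 × 1.496×10^8 = 1.237192×10^9 km; r₂ = 1.65 × 1.496×10^8 = 2.4684×10^8 km.
Transfer-ellipse semi-major axis a_t = (r₁ + r₂)/2 = (1.237192×10^9 + 2.4684×10^8)/2 = 7.42016×10^8 km.
Circular speed at r = 1.237192×10^9 km: v_c = √(μ/r) = 10.3566 km/s.
Transfer-orbit speed at the same r (vis-viva, a = a_t): v_t = √[μ(2/r − 1/a_t)] = 5.97335 km/s.
Δv₁ = |v_t − v_c| = |5.97335 − 10.3566| = 4.383 km/s.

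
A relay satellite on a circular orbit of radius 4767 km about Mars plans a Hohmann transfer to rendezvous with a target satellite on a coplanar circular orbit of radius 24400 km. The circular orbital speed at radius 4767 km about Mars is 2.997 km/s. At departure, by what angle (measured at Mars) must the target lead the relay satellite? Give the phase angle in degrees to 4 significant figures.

From the circular-orbit relation v² = μ/r at r = 4767 km: μ = v²r = (2.997)² × 4767 = 42817.2 km³/s².
Transfer-ellipse semi-major axis a_t = (r₁ + r₂)/2 = (4767 + 24400)/2 = 14583.5 km.
The half-period of the transfer ellipse is t = π√(a_t³/μ) = 26738 s.
Target angular speed ω₂ = √(μ/r₂³) = 5.4291×10^-5 rad/s.
Angle swept by the target during transfer: ω₂·t = 1.4516 rad = 83.17°.
The relay satellite traverses 180° on the transfer ellipse, so the target must lead by 180° − 83.17° = 96.83°.

φ = 96.83°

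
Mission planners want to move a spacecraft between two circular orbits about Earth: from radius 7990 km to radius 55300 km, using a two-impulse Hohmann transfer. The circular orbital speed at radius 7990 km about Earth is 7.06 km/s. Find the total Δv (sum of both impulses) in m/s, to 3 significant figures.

Δv = 3610 m/s

From the circular-orbit relation v² = μ/r at r = 7990 km: μ = v²r = (7.06)² × 7990 = 3.98250×10^5 km³/s².
The Hohmann ellipse has a_t = (r₁ + r₂)/2 = 31645 km.
At r₁ the circular-orbit speed is v₁ = √(μ/r₁) = 7.060 km/s.
Transfer-orbit speed at r₁ (v² = μ(2/r − 1/a)): v_p = √[μ(2/r₁ − 1/a_t)] = 9.333 km/s.
First burn Δv₁ = |v_p − v₁| = 2.273 km/s.
Circular speed at r₂: v₂ = √(μ/r₂) = 2.6836 km/s.
Transfer-orbit speed at r₂: v_a = √[μ(2/r₂ − 1/a_t)] = 1.3485 km/s.
Second burn Δv₂ = |v₂ − v_a| = 1.335 km/s.
Δv = Δv₁ + Δv₂ = 2.273 + 1.335 = 3.608 km/s.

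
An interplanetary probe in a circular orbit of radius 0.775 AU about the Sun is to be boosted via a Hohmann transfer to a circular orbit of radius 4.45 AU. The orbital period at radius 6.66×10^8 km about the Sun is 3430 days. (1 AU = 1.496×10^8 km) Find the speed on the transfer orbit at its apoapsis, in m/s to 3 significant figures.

v = 7690 m/s

From Kepler's third law T² = 4π²r³/μ at r = 6.66×10^8 km, T = 3430 days = 3430 × 86400 s = 2.96352×10^8 s: μ = 4π²r³/T² = 1.32790×10^11 km³/s².
In km: r₁ = 0.775 × 1.496×10^8 = 1.1594×10^8 km; r₂ = 4.45 × 1.496×10^8 = 6.6572×10^8 km.
The Hohmann ellipse has a_t = (r₁ + r₂)/2 = 3.9083×10^8 km.
At apoapsis, r = 6.6572×10^8 km.
Vis-viva: v = √[μ(2/r − 1/a_t)] = √[1.32790×10^11 × (2/6.6572×10^8 − 1/3.9083×10^8)] = 7.692 km/s.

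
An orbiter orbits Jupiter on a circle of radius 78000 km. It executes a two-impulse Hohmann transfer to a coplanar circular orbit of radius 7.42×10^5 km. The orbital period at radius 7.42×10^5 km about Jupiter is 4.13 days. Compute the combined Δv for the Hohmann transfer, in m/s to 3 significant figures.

From Kepler's third law T² = 4π²r³/μ at r = 7.42×10^5 km, T = 4.13 days = 4.13 × 86400 s = 3.56832×10^5 s: μ = 4π²r³/T² = 1.26661×10^8 km³/s².
The Hohmann ellipse has a_t = (r₁ + r₂)/2 = 4.100×10^5 km.
Circular speed at r₁: v₁ = √(μ/r₁) = √(1.26661×10^8/78000) = 40.30 km/s.
On the transfer ellipse at r₁, vis-viva equation gives v_p = √[μ(2/r₁ − 1/a_t)] = 54.21 km/s.
First burn Δv₁ = |v_p − v₁| = 13.91 km/s.
Circular speed at r₂: v₂ = √(μ/r₂) = 13.0653 km/s.
Transfer-orbit speed at r₂: v_a = √[μ(2/r₂ − 1/a_t)] = 5.69869 km/s.
Second burn Δv₂ = |v₂ − v_a| = 7.367 km/s.
Δv = Δv₁ + Δv₂ = 13.91 + 7.367 = 21.28 km/s.

Δv = 21300 m/s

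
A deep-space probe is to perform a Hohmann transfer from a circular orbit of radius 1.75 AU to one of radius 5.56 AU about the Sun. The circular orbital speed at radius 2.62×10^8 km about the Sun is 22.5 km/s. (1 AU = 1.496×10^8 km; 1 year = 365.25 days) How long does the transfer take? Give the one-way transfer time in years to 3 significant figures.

t = 3.49 years

From the circular-orbit relation v² = μ/r at r = 2.62×10^8 km: μ = v²r = (22.5)² × 2.62×10^8 = 1.32638×10^11 km³/s².
In km: r₁ = 1.75 × 1.496×10^8 = 2.618×10^8 km; r₂ = 5.56 × 1.496×10^8 = 8.31776×10^8 km.
Semi-major axis of the transfer orbit: a_t = (2.618×10^8 + 8.31776×10^8)/2 = 5.46788×10^8 km.
Half the transfer-orbit period gives t = π√(a_t³/μ) = 1.1029×10^8 s.
Converting: 1.1029×10^8 s ÷ 3.15576×10^7 s/year (365.25 × 86400) = 3.49 years.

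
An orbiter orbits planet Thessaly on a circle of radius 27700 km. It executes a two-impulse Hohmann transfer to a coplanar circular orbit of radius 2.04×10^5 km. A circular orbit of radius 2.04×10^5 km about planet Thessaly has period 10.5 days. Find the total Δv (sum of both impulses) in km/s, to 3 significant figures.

Δv = 1.98 km/s

From Kepler's third law T² = 4π²r³/μ at r = 2.04×10^5 km, T = 10.5 days = 10.5 × 86400 s = 9.072×10^5 s: μ = 4π²r³/T² = 4.07234×10^5 km³/s².
Transfer-ellipse semi-major axis a_t = (r₁ + r₂)/2 = (27700 + 2.040×10^5)/2 = 1.1585×10^5 km.
Circular speed at r₁: v₁ = √(μ/r₁) = √(4.07234×10^5/27700) = 3.834 km/s.
On the transfer ellipse at r₁, v² = μ(2/r − 1/a) gives v_p = √[μ(2/r₁ − 1/a_t)] = 5.088 km/s.
First burn Δv₁ = |v_p − v₁| = 1.254 km/s.
Circular speed at r₂: v₂ = √(μ/r₂) = 1.4129 km/s.
Transfer-orbit speed at r₂: v_a = √[μ(2/r₂ − 1/a_t)] = 0.69087 km/s.
Second burn Δv₂ = |v₂ − v_a| = 0.7220 km/s.
Total Δv = Δv₁ + Δv₂ = 1.976 km/s.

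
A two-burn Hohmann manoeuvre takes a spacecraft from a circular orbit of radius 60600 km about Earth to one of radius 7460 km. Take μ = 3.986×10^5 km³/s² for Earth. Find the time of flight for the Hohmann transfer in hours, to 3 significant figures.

The Hohmann ellipse has a_t = (r₁ + r₂)/2 = 34030 km.
Half the transfer-orbit period gives t = π√(a_t³/μ) = 31240 s.
Converting: 31240 s ÷ 3600 s/hour = 8.68 hours.

t = 8.68 hours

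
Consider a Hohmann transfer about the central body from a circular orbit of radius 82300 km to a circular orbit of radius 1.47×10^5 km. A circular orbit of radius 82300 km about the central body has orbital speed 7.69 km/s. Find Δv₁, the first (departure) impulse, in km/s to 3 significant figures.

From the circular-orbit relation v² = μ/r at r = 82300 km: μ = v²r = (7.69)² × 82300 = 4.86690×10^6 km³/s².
Transfer-ellipse semi-major axis a_t = (r₁ + r₂)/2 = (82300 + 1.470×10^5)/2 = 1.1465×10^5 km.
Circular speed at r = 82300 km: v_c = √(μ/r) = 7.690 km/s.
Transfer-orbit speed at the same r (vis-viva, a = a_t): v_t = √[μ(2/r − 1/a_t)] = 8.708 km/s.
Δv₁ = |v_t − v_c| = |8.708 − 7.690| = 1.018 km/s.

Δv₁ = 1.02 km/s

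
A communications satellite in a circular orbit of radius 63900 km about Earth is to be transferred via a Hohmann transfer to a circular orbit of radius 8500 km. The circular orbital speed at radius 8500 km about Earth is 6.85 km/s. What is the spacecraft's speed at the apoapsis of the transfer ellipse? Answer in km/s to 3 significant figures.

v = 1.21 km/s

From the circular-orbit relation v² = μ/r at r = 8500 km: μ = v²r = (6.85)² × 8500 = 3.98841×10^5 km³/s².
Transfer-ellipse semi-major axis a_t = (r₁ + r₂)/2 = (63900 + 8500)/2 = 36200 km.
At apoapsis, r = 63900 km.
Vis-viva: v = √[μ(2/r − 1/a_t)] = √[3.98841×10^5 × (2/63900 − 1/36200)] = 1.211 km/s.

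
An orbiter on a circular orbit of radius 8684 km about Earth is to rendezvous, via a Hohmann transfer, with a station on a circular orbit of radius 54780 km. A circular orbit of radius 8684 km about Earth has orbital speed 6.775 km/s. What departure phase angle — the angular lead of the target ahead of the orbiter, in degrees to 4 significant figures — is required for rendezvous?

φ = 100.6°

From the circular-orbit relation v² = μ/r at r = 8684 km: μ = v²r = (6.775)² × 8684 = 3.98601×10^5 km³/s².
The Hohmann ellipse has a_t = (r₁ + r₂)/2 = 31732 km.
Transfer time t = π√(a_t³/μ) = 28127.2 s.
Target angular speed ω₂ = √(μ/r₂³) = 4.92421×10^-5 rad/s.
Angle swept by the target during transfer: ω₂·t = 1.38504 rad = 79.36°.
Arrival is 180° from departure on the ellipse, so φ = 180° − 79.36° = 100.6°.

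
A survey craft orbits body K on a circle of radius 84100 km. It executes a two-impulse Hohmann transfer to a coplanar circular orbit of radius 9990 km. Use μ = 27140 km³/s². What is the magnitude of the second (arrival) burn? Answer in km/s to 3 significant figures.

Transfer-ellipse semi-major axis a_t = (r₁ + r₂)/2 = (84100 + 9990)/2 = 47045 km.
Circular speed at r = 9990 km: v_c = √(μ/r) = 1.64825 km/s.
Vis-viva on the transfer ellipse at r = 9990 km gives v_t = √[μ(2/r − 1/a_t)] = 2.20376 km/s.
Δv₂ = |v_t − v_c| = |2.20376 − 1.64825| = 0.5555 km/s.

Δv₂ = 0.556 km/s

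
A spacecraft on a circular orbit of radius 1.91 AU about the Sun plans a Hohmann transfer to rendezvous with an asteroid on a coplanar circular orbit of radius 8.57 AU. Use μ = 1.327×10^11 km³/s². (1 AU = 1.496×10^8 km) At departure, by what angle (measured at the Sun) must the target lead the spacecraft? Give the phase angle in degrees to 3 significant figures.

φ = 93.9°

In km: r₁ = 1.91 × 1.496×10^8 = 2.85736×10^8 km; r₂ = 8.57 × 1.496×10^8 = 1.282072×10^9 km.
The Hohmann ellipse has a_t = (r₁ + r₂)/2 = 7.83904×10^8 km.
Transfer time t = π√(a_t³/μ) = 1.893×10^8 s.
Target angular speed ω₂ = √(μ/r₂³) = 7.935×10^-9 rad/s.
Angle swept by the target during transfer: ω₂·t = 1.502 rad = 86.06°.
The spacecraft traverses 180° on the transfer ellipse, so the target must lead by 180° − 86.06° = 93.9°.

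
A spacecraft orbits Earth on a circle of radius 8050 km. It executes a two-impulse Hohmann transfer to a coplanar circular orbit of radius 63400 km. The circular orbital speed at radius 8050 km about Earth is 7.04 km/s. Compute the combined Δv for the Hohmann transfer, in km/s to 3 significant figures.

From the circular-orbit relation v² = μ/r at r = 8050 km: μ = v²r = (7.04)² × 8050 = 3.98971×10^5 km³/s².
Transfer-ellipse semi-major axis a_t = (r₁ + r₂)/2 = (8050 + 63400)/2 = 35725 km.
At r₁ the circular-orbit speed is v₁ = √(μ/r₁) = 7.040 km/s.
On the transfer ellipse at r₁, vis-viva gives v_p = √[μ(2/r₁ − 1/a_t)] = 9.378 km/s.
First burn Δv₁ = |v_p − v₁| = 2.338 km/s.
At r₂, v₂ = √(μ/r₂) = 2.509 km/s.
Transfer-orbit speed at r₂: v_a = √[μ(2/r₂ − 1/a_t)] = 1.191 km/s.
Second burn Δv₂ = |v₂ − v_a| = 1.318 km/s.
Δv = Δv₁ + Δv₂ = 2.338 + 1.318 = 3.656 km/s.

Δv = 3.66 km/s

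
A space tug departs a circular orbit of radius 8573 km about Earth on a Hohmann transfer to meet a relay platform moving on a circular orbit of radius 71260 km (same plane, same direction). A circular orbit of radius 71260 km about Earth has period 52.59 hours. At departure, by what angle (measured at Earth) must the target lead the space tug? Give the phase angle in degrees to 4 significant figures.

From Kepler's third law T² = 4π²r³/μ at r = 71260 km, T = 52.59 hours = 52.59 × 3600 s = 1.89324×10^5 s: μ = 4π²r³/T² = 3.98553×10^5 km³/s².
Transfer-ellipse semi-major axis a_t = (r₁ + r₂)/2 = (8573 + 71260)/2 = 39916.5 km.
The half-period of the transfer ellipse is t = π√(a_t³/μ) = 39690 s.
Target angular speed ω₂ = √(μ/r₂³) = 3.319×10^-5 rad/s.
Angle swept by the target during transfer: ω₂·t = 1.317 rad = 75.46°.
The space tug traverses 180° on the transfer ellipse, so the target must lead by 180° − 75.46° = 104.5°.

φ = 104.5°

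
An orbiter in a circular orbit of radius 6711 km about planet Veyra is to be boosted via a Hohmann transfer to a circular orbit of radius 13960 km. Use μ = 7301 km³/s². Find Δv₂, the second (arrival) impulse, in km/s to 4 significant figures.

Δv₂ = 0.1404 km/s

Semi-major axis of the transfer orbit: a_t = (6711 + 13960)/2 = 10335.5 km.
Circular speed at r = 13960 km: v_c = √(μ/r) = 0.72318 km/s.
Vis-viva on the transfer ellipse at r = 13960 km gives v_t = √[μ(2/r − 1/a_t)] = 0.58274 km/s.
Δv₂ = |v_t − v_c| = |0.58274 − 0.72318| = 0.1404 km/s.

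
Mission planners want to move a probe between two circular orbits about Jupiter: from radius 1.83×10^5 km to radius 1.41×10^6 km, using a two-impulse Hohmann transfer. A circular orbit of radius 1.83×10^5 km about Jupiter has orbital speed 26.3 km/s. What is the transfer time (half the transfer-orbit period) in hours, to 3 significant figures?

t = 55.1 hours

From the circular-orbit relation v² = μ/r at r = 1.83×10^5 km: μ = v²r = (26.3)² × 1.83×10^5 = 1.26579×10^8 km³/s².
The Hohmann ellipse has a_t = (r₁ + r₂)/2 = 7.965×10^5 km.
Transfer time t = π√(a_t³/μ) = π√((7.965×10^5)³ / 1.26579×10^8) = 1.985×10^5 s.
Converting: 1.985×10^5 s ÷ 3600 s/hour = 55.1 hours.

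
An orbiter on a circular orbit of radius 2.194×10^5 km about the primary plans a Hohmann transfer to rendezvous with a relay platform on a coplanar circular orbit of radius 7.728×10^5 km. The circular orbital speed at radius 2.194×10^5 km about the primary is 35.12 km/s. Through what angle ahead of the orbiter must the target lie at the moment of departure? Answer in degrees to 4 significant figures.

φ = 87.42°

From the circular-orbit relation v² = μ/r at r = 2.194×10^5 km: μ = v²r = (35.12)² × 2.194×10^5 = 2.70611×10^8 km³/s².
The Hohmann ellipse has a_t = (r₁ + r₂)/2 = 4.961×10^5 km.
The half-period of the transfer ellipse is t = π√(a_t³/μ) = 66731.5 s.
The target's mean motion on its circular orbit is ω₂ = √(μ/r₂³) = 2.42143×10^-5 rad/s.
Angle swept by the target during transfer: ω₂·t = 1.6159 rad = 92.58°.
The orbiter traverses 180° on the transfer ellipse, so the target must lead by 180° − 92.58° = 87.42°.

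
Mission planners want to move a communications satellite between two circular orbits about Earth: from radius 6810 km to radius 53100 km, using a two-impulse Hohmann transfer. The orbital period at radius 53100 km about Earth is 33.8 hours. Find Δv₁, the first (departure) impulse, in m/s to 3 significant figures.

From Kepler's third law T² = 4π²r³/μ at r = 53100 km, T = 33.8 hours = 33.8 × 3600 s = 1.2168×10^5 s: μ = 4π²r³/T² = 3.99213×10^5 km³/s².
Semi-major axis of the transfer orbit: a_t = (6810 + 53100)/2 = 29955 km.
On the circular orbit at r = 6810 km, v_c = √(μ/r) = 7.65648 km/s.
Vis-viva on the transfer ellipse at r = 6810 km gives v_t = √[μ(2/r − 1/a_t)] = 10.1939 km/s.
Δv₁ = |v_t − v_c| = |10.1939 − 7.65648| = 2.537 km/s.

Δv₁ = 2540 m/s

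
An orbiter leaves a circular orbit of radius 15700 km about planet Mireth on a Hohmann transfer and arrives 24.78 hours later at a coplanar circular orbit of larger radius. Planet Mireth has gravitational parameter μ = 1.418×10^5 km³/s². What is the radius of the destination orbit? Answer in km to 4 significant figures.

Transfer time t = 24.78 hours = 89208 s, and t = π√(a_t³/μ).
So a_t = (μ t²/π²)^(1/3) = (1.418×10^5 × (89208)² / π²)^(1/3) = 48536 km.
Since a_t = (r₁ + r₂)/2, r₂ = 2a_t − r₁ = 2×48536 − 15700 = 81372 km.

r₂ = 81370 km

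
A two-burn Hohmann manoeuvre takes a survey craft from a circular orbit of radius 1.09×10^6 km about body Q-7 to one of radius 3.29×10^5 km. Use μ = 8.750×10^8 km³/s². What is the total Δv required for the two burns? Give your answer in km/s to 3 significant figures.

Δv = 21.4 km/s

Semi-major axis of the transfer orbit: a_t = (1.090×10^6 + 3.290×10^5)/2 = 7.095×10^5 km.
Circular speed at r₁: v₁ = √(μ/r₁) = √(8.750×10^8/1.090×10^6) = 28.333 km/s.
Transfer-orbit speed at r₁ (vis-viva equation): v_a = √[μ(2/r₁ − 1/a_t)] = 19.294 km/s.
First burn Δv₁ = |v_a − v₁| = 9.039 km/s.
Circular speed at r₂: v₂ = √(μ/r₂) = 51.57 km/s.
Transfer-orbit speed at r₂: v_p = √[μ(2/r₂ − 1/a_t)] = 63.92 km/s.
Second burn Δv₂ = |v₂ − v_p| = 12.35 km/s.
Δv = Δv₁ + Δv₂ = 9.039 + 12.35 = 21.39 km/s.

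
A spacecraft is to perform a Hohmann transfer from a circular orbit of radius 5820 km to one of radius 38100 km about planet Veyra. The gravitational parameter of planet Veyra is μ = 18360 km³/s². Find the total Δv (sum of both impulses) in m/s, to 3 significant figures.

Δv = 900 m/s

Transfer-ellipse semi-major axis a_t = (r₁ + r₂)/2 = (5820 + 38100)/2 = 21960 km.
At r₁ the circular-orbit speed is v₁ = √(μ/r₁) = 1.7761 km/s.
Transfer-orbit speed at r₁ (vis-viva): v_p = √[μ(2/r₁ − 1/a_t)] = 2.3395 km/s.
First burn Δv₁ = |v_p − v₁| = 0.5634 km/s.
Circular speed at r₂: v₂ = √(μ/r₂) = 0.6942 km/s.
Transfer-orbit speed at r₂: v_a = √[μ(2/r₂ − 1/a_t)] = 0.3574 km/s.
Second burn Δv₂ = |v₂ − v_a| = 0.3368 km/s.
Δv = Δv₁ + Δv₂ = 0.5634 + 0.3368 = 0.9002 km/s.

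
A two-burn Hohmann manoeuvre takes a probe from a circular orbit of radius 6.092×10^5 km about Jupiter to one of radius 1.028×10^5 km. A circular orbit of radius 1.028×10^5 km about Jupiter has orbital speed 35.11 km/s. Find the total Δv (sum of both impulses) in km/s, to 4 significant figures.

From the circular-orbit relation v² = μ/r at r = 1.028×10^5 km: μ = v²r = (35.11)² × 1.028×10^5 = 1.26723×10^8 km³/s².
The Hohmann ellipse has a_t = (r₁ + r₂)/2 = 3.560×10^5 km.
At r₁ the circular-orbit speed is v₁ = √(μ/r₁) = 14.4227 km/s.
Transfer-orbit speed at r₁ (vis-viva): v_a = √[μ(2/r₁ − 1/a_t)] = 7.75031 km/s.
First burn Δv₁ = |v_a − v₁| = 6.672 km/s.
At r₂, v₂ = √(μ/r₂) = 35.11 km/s.
Transfer-orbit speed at r₂: v_p = √[μ(2/r₂ − 1/a_t)] = 45.93 km/s.
Second burn Δv₂ = |v₂ − v_p| = 10.82 km/s.
Δv = Δv₁ + Δv₂ = 6.672 + 10.82 = 17.49 km/s.

Δv = 17.49 km/s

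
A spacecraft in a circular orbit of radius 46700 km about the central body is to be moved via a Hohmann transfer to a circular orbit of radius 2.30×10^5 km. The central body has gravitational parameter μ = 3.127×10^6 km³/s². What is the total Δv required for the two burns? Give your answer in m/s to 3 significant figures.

The Hohmann ellipse has a_t = (r₁ + r₂)/2 = 1.3835×10^5 km.
At r₁ the circular-orbit speed is v₁ = √(μ/r₁) = 8.1829 km/s.
On the transfer ellipse at r₁, vis-viva gives v_p = √[μ(2/r₁ − 1/a_t)] = 10.551 km/s.
First burn Δv₁ = |v_p − v₁| = 2.368 km/s.
At r₂, v₂ = √(μ/r₂) = 3.687 km/s.
Transfer-orbit speed at r₂: v_a = √[μ(2/r₂ − 1/a_t)] = 2.142 km/s.
Second burn Δv₂ = |v₂ − v_a| = 1.545 km/s.
Δv = Δv₁ + Δv₂ = 2.368 + 1.545 = 3.913 km/s.

Δv = 3910 m/s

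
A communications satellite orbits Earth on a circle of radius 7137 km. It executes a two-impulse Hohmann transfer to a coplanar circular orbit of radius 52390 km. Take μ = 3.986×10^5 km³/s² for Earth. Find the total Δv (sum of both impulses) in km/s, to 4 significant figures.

The Hohmann ellipse has a_t = (r₁ + r₂)/2 = 29763.5 km.
At r₁ the circular-orbit speed is v₁ = √(μ/r₁) = 7.4733 km/s.
Transfer-orbit speed at r₁ (vis-viva): v_p = √[μ(2/r₁ − 1/a_t)] = 9.9150 km/s.
First burn Δv₁ = |v_p − v₁| = 2.4417 km/s.
Circular speed at r₂: v₂ = √(μ/r₂) = 2.7583 km/s.
Transfer-orbit speed at r₂: v_a = √[μ(2/r₂ − 1/a_t)] = 1.3507 km/s.
Second burn Δv₂ = |v₂ − v_a| = 1.4076 km/s.
Δv = Δv₁ + Δv₂ = 2.4417 + 1.4076 = 3.849 km/s.

Δv = 3.849 km/s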